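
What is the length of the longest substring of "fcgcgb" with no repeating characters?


Input: "fcgcgb"
Sliding window (track last position of each char):
  Position 0 ('f'): window [0,0] length 1 -- new best
  Position 1 ('c'): window [0,1] length 2 -- new best
  Position 2 ('g'): window [0,2] length 3 -- new best
  Position 3 ('c'): repeat (last at 1), move window start to 2
  Position 3 ('c'): window [2,3] length 2
  Position 4 ('g'): repeat (last at 2), move window start to 3
  Position 4 ('g'): window [3,4] length 2
  Position 5 ('b'): window [3,5] length 3
Longest substring with no repeats: "fcg" with length 3

3


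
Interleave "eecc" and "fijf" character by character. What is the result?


Interleaving "eecc" and "fijf":
  Position 0: 'e' from first, 'f' from second => "ef"
  Position 1: 'e' from first, 'i' from second => "ei"
  Position 2: 'c' from first, 'j' from second => "cj"
  Position 3: 'c' from first, 'f' from second => "cf"
Result: efeicjcf

efeicjcf


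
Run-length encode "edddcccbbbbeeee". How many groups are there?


Input: edddcccbbbbeeee
Scanning for consecutive runs:
  Group 1: 'e' x 1 (positions 0-0)
  Group 2: 'd' x 3 (positions 1-3)
  Group 3: 'c' x 3 (positions 4-6)
  Group 4: 'b' x 4 (positions 7-10)
  Group 5: 'e' x 4 (positions 11-14)
Total groups: 5

5


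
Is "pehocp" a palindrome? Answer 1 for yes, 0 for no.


Input: pehocp
Reversed: pcohep
  Compare pos 0 ('p') with pos 5 ('p'): match
  Compare pos 1 ('e') with pos 4 ('c'): MISMATCH
  Compare pos 2 ('h') with pos 3 ('o'): MISMATCH
Result: not a palindrome

0


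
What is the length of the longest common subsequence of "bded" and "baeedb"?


LCS of "bded" and "baeedb"
DP table:
           b    a    e    e    d    b
      0    0    0    0    0    0    0
  b   0    1    1    1    1    1    1
  d   0    1    1    1    1    2    2
  e   0    1    1    2    2    2    2
  d   0    1    1    2    2    3    3
LCS length = dp[4][6] = 3

3


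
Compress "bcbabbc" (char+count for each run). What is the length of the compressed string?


Input: bcbabbc
Runs:
  'b' x 1 => "b1"
  'c' x 1 => "c1"
  'b' x 1 => "b1"
  'a' x 1 => "a1"
  'b' x 2 => "b2"
  'c' x 1 => "c1"
Compressed: "b1c1b1a1b2c1"
Compressed length: 12

12


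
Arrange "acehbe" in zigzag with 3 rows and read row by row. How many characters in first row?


Zigzag "acehbe" into 3 rows:
Placing characters:
  'a' => row 0
  'c' => row 1
  'e' => row 2
  'h' => row 1
  'b' => row 0
  'e' => row 1
Rows:
  Row 0: "ab"
  Row 1: "che"
  Row 2: "e"
First row length: 2

2


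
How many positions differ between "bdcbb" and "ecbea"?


Comparing "bdcbb" and "ecbea" position by position:
  Position 0: 'b' vs 'e' => DIFFER
  Position 1: 'd' vs 'c' => DIFFER
  Position 2: 'c' vs 'b' => DIFFER
  Position 3: 'b' vs 'e' => DIFFER
  Position 4: 'b' vs 'a' => DIFFER
Positions that differ: 5

5


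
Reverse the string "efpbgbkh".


Input: efpbgbkh
Reading characters right to left:
  Position 7: 'h'
  Position 6: 'k'
  Position 5: 'b'
  Position 4: 'g'
  Position 3: 'b'
  Position 2: 'p'
  Position 1: 'f'
  Position 0: 'e'
Reversed: hkbgbpfe

hkbgbpfe


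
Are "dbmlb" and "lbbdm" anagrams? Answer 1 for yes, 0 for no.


Strings: "dbmlb", "lbbdm"
Sorted first:  bbdlm
Sorted second: bbdlm
Sorted forms match => anagrams

1


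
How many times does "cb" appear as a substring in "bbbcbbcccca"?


Searching for "cb" in "bbbcbbcccca"
Scanning each position:
  Position 0: "bb" => no
  Position 1: "bb" => no
  Position 2: "bc" => no
  Position 3: "cb" => MATCH
  Position 4: "bb" => no
  Position 5: "bc" => no
  Position 6: "cc" => no
  Position 7: "cc" => no
  Position 8: "cc" => no
  Position 9: "ca" => no
Total occurrences: 1

1


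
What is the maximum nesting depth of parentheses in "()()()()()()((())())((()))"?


Input: "()()()()()()((())())((()))"
Tracking depth:
  Position 0 '(': depth becomes 1
  Position 1 ')': depth becomes 0
  Position 2 '(': depth becomes 1
  Position 3 ')': depth becomes 0
  Position 4 '(': depth becomes 1
  Position 5 ')': depth becomes 0
  Position 6 '(': depth becomes 1
  Position 7 ')': depth becomes 0
  Position 8 '(': depth becomes 1
  Position 9 ')': depth becomes 0
  Position 10 '(': depth becomes 1
  Position 11 ')': depth becomes 0
  Position 12 '(': depth becomes 1
  Position 13 '(': depth becomes 2
  Position 14 '(': depth becomes 3
  Position 15 ')': depth becomes 2
  Position 16 ')': depth becomes 1
  Position 17 '(': depth becomes 2
  Position 18 ')': depth becomes 1
  Position 19 ')': depth becomes 0
  Position 20 '(': depth becomes 1
  Position 21 '(': depth becomes 2
  Position 22 '(': depth becomes 3
  Position 23 ')': depth becomes 2
  Position 24 ')': depth becomes 1
  Position 25 ')': depth becomes 0
Maximum depth reached: 3

3


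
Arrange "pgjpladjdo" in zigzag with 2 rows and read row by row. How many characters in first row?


Zigzag "pgjpladjdo" into 2 rows:
Placing characters:
  'p' => row 0
  'g' => row 1
  'j' => row 0
  'p' => row 1
  'l' => row 0
  'a' => row 1
  'd' => row 0
  'j' => row 1
  'd' => row 0
  'o' => row 1
Rows:
  Row 0: "pjldd"
  Row 1: "gpajo"
First row length: 5

5


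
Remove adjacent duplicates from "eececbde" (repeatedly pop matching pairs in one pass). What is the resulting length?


Input: eececbde
Stack-based adjacent duplicate removal:
  Read 'e': push. Stack: e
  Read 'e': matches stack top 'e' => pop. Stack: (empty)
  Read 'c': push. Stack: c
  Read 'e': push. Stack: ce
  Read 'c': push. Stack: cec
  Read 'b': push. Stack: cecb
  Read 'd': push. Stack: cecbd
  Read 'e': push. Stack: cecbde
Final stack: "cecbde" (length 6)

6


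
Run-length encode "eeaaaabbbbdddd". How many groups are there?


Input: eeaaaabbbbdddd
Scanning for consecutive runs:
  Group 1: 'e' x 2 (positions 0-1)
  Group 2: 'a' x 4 (positions 2-5)
  Group 3: 'b' x 4 (positions 6-9)
  Group 4: 'd' x 4 (positions 10-13)
Total groups: 4

4


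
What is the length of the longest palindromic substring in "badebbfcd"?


Input: "badebbfcd"
Checking substrings for palindromes:
  [4:6] "bb" (len 2) => palindrome
Longest palindromic substring: "bb" with length 2

2


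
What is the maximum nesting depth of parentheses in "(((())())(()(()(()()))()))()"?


Input: "(((())())(()(()(()()))()))()"
Tracking depth:
  Position 0 '(': depth becomes 1
  Position 1 '(': depth becomes 2
  Position 2 '(': depth becomes 3
  Position 3 '(': depth becomes 4
  Position 4 ')': depth becomes 3
  Position 5 ')': depth becomes 2
  Position 6 '(': depth becomes 3
  Position 7 ')': depth becomes 2
  Position 8 ')': depth becomes 1
  Position 9 '(': depth becomes 2
  Position 10 '(': depth becomes 3
  Position 11 ')': depth becomes 2
  Position 12 '(': depth becomes 3
  Position 13 '(': depth becomes 4
  Position 14 ')': depth becomes 3
  Position 15 '(': depth becomes 4
  Position 16 '(': depth becomes 5
  Position 17 ')': depth becomes 4
  Position 18 '(': depth becomes 5
  Position 19 ')': depth becomes 4
  Position 20 ')': depth becomes 3
  Position 21 ')': depth becomes 2
  Position 22 '(': depth becomes 3
  Position 23 ')': depth becomes 2
  Position 24 ')': depth becomes 1
  Position 25 ')': depth becomes 0
  Position 26 '(': depth becomes 1
  Position 27 ')': depth becomes 0
Maximum depth reached: 5

5


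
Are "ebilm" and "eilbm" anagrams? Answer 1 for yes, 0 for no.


Strings: "ebilm", "eilbm"
Sorted first:  beilm
Sorted second: beilm
Sorted forms match => anagrams

1


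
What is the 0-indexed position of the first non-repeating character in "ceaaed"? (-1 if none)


Input: ceaaed
Character frequencies:
  'a': 2
  'c': 1
  'd': 1
  'e': 2
Scanning left to right for freq == 1:
  Position 0 ('c'): unique! => answer = 0

0


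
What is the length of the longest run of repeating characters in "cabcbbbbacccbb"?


Input: "cabcbbbbacccbb"
Scanning for longest run:
  Position 1 ('a'): new char, reset run to 1
  Position 2 ('b'): new char, reset run to 1
  Position 3 ('c'): new char, reset run to 1
  Position 4 ('b'): new char, reset run to 1
  Position 5 ('b'): continues run of 'b', length=2
  Position 6 ('b'): continues run of 'b', length=3
  Position 7 ('b'): continues run of 'b', length=4
  Position 8 ('a'): new char, reset run to 1
  Position 9 ('c'): new char, reset run to 1
  Position 10 ('c'): continues run of 'c', length=2
  Position 11 ('c'): continues run of 'c', length=3
  Position 12 ('b'): new char, reset run to 1
  Position 13 ('b'): continues run of 'b', length=2
Longest run: 'b' with length 4

4


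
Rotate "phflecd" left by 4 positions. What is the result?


Input: "phflecd", rotate left by 4
First 4 characters: "phfl"
Remaining characters: "ecd"
Concatenate remaining + first: "ecd" + "phfl" = "ecdphfl"

ecdphfl


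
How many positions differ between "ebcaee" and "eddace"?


Comparing "ebcaee" and "eddace" position by position:
  Position 0: 'e' vs 'e' => same
  Position 1: 'b' vs 'd' => DIFFER
  Position 2: 'c' vs 'd' => DIFFER
  Position 3: 'a' vs 'a' => same
  Position 4: 'e' vs 'c' => DIFFER
  Position 5: 'e' vs 'e' => same
Positions that differ: 3

3


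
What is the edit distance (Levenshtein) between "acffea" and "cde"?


Computing edit distance: "acffea" -> "cde"
DP table:
           c    d    e
      0    1    2    3
  a   1    1    2    3
  c   2    1    2    3
  f   3    2    2    3
  f   4    3    3    3
  e   5    4    4    3
  a   6    5    5    4
Edit distance = dp[6][3] = 4

4


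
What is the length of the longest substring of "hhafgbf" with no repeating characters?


Input: "hhafgbf"
Sliding window (track last position of each char):
  Position 0 ('h'): window [0,0] length 1 -- new best
  Position 1 ('h'): repeat (last at 0), move window start to 1
  Position 1 ('h'): window [1,1] length 1
  Position 2 ('a'): window [1,2] length 2 -- new best
  Position 3 ('f'): window [1,3] length 3 -- new best
  Position 4 ('g'): window [1,4] length 4 -- new best
  Position 5 ('b'): window [1,5] length 5 -- new best
  Position 6 ('f'): repeat (last at 3), move window start to 4
  Position 6 ('f'): window [4,6] length 3
Longest substring with no repeats: "hafgb" with length 5

5


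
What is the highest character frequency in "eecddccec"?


Input: eecddccec
Character counts:
  'c': 4
  'd': 2
  'e': 3
Maximum frequency: 4

4


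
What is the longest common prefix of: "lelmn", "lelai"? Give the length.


Words: lelmn, lelai
  Position 0: all 'l' => match
  Position 1: all 'e' => match
  Position 2: all 'l' => match
  Position 3: ('m', 'a') => mismatch, stop
LCP = "lel" (length 3)

3


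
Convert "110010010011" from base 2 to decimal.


Input: "110010010011" in base 2
Positional expansion:
  Digit '1' (value 1) x 2^11 = 2048
  Digit '1' (value 1) x 2^10 = 1024
  Digit '0' (value 0) x 2^9 = 0
  Digit '0' (value 0) x 2^8 = 0
  Digit '1' (value 1) x 2^7 = 128
  Digit '0' (value 0) x 2^6 = 0
  Digit '0' (value 0) x 2^5 = 0
  Digit '1' (value 1) x 2^4 = 16
  Digit '0' (value 0) x 2^3 = 0
  Digit '0' (value 0) x 2^2 = 0
  Digit '1' (value 1) x 2^1 = 2
  Digit '1' (value 1) x 2^0 = 1
Sum = 3219

3219


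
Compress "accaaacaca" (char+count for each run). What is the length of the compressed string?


Input: accaaacaca
Runs:
  'a' x 1 => "a1"
  'c' x 2 => "c2"
  'a' x 3 => "a3"
  'c' x 1 => "c1"
  'a' x 1 => "a1"
  'c' x 1 => "c1"
  'a' x 1 => "a1"
Compressed: "a1c2a3c1a1c1a1"
Compressed length: 14

14


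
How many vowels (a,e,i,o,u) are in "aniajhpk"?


Input: aniajhpk
Checking each character:
  'a' at position 0: vowel (running total: 1)
  'n' at position 1: consonant
  'i' at position 2: vowel (running total: 2)
  'a' at position 3: vowel (running total: 3)
  'j' at position 4: consonant
  'h' at position 5: consonant
  'p' at position 6: consonant
  'k' at position 7: consonant
Total vowels: 3

3


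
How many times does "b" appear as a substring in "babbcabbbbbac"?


Searching for "b" in "babbcabbbbbac"
Scanning each position:
  Position 0: "b" => MATCH
  Position 1: "a" => no
  Position 2: "b" => MATCH
  Position 3: "b" => MATCH
  Position 4: "c" => no
  Position 5: "a" => no
  Position 6: "b" => MATCH
  Position 7: "b" => MATCH
  Position 8: "b" => MATCH
  Position 9: "b" => MATCH
  Position 10: "b" => MATCH
  Position 11: "a" => no
  Position 12: "c" => no
Total occurrences: 8

8


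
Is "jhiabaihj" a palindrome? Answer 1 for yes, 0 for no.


Input: jhiabaihj
Reversed: jhiabaihj
  Compare pos 0 ('j') with pos 8 ('j'): match
  Compare pos 1 ('h') with pos 7 ('h'): match
  Compare pos 2 ('i') with pos 6 ('i'): match
  Compare pos 3 ('a') with pos 5 ('a'): match
Result: palindrome

1


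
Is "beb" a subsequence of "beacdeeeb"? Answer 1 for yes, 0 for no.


Check if "beb" is a subsequence of "beacdeeeb"
Greedy scan:
  Position 0 ('b'): matches sub[0] = 'b'
  Position 1 ('e'): matches sub[1] = 'e'
  Position 2 ('a'): no match needed
  Position 3 ('c'): no match needed
  Position 4 ('d'): no match needed
  Position 5 ('e'): no match needed
  Position 6 ('e'): no match needed
  Position 7 ('e'): no match needed
  Position 8 ('b'): matches sub[2] = 'b'
All 3 characters matched => is a subsequence

1


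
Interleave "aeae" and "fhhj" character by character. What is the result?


Interleaving "aeae" and "fhhj":
  Position 0: 'a' from first, 'f' from second => "af"
  Position 1: 'e' from first, 'h' from second => "eh"
  Position 2: 'a' from first, 'h' from second => "ah"
  Position 3: 'e' from first, 'j' from second => "ej"
Result: afehahej

afehahej


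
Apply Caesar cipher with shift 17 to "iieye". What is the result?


Caesar cipher: shift "iieye" by 17
  'i' (pos 8) + 17 = pos 25 = 'z'
  'i' (pos 8) + 17 = pos 25 = 'z'
  'e' (pos 4) + 17 = pos 21 = 'v'
  'y' (pos 24) + 17 = pos 15 = 'p'
  'e' (pos 4) + 17 = pos 21 = 'v'
Result: zzvpv

zzvpv


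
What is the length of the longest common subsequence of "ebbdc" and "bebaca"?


LCS of "ebbdc" and "bebaca"
DP table:
           b    e    b    a    c    a
      0    0    0    0    0    0    0
  e   0    0    1    1    1    1    1
  b   0    1    1    2    2    2    2
  b   0    1    1    2    2    2    2
  d   0    1    1    2    2    2    2
  c   0    1    1    2    2    3    3
LCS length = dp[5][6] = 3

3


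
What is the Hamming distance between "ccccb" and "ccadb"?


Comparing "ccccb" and "ccadb" position by position:
  Position 0: 'c' vs 'c' => same
  Position 1: 'c' vs 'c' => same
  Position 2: 'c' vs 'a' => differ
  Position 3: 'c' vs 'd' => differ
  Position 4: 'b' vs 'b' => same
Total differences (Hamming distance): 2

2


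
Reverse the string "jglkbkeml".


Input: jglkbkeml
Reading characters right to left:
  Position 8: 'l'
  Position 7: 'm'
  Position 6: 'e'
  Position 5: 'k'
  Position 4: 'b'
  Position 3: 'k'
  Position 2: 'l'
  Position 1: 'g'
  Position 0: 'j'
Reversed: lmekbklgj

lmekbklgj


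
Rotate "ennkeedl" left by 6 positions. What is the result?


Input: "ennkeedl", rotate left by 6
First 6 characters: "ennkee"
Remaining characters: "dl"
Concatenate remaining + first: "dl" + "ennkee" = "dlennkee"

dlennkee


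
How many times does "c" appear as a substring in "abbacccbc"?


Searching for "c" in "abbacccbc"
Scanning each position:
  Position 0: "a" => no
  Position 1: "b" => no
  Position 2: "b" => no
  Position 3: "a" => no
  Position 4: "c" => MATCH
  Position 5: "c" => MATCH
  Position 6: "c" => MATCH
  Position 7: "b" => no
  Position 8: "c" => MATCH
Total occurrences: 4

4


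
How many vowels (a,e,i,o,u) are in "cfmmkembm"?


Input: cfmmkembm
Checking each character:
  'c' at position 0: consonant
  'f' at position 1: consonant
  'm' at position 2: consonant
  'm' at position 3: consonant
  'k' at position 4: consonant
  'e' at position 5: vowel (running total: 1)
  'm' at position 6: consonant
  'b' at position 7: consonant
  'm' at position 8: consonant
Total vowels: 1

1


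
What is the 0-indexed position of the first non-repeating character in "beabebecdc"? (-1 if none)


Input: beabebecdc
Character frequencies:
  'a': 1
  'b': 3
  'c': 2
  'd': 1
  'e': 3
Scanning left to right for freq == 1:
  Position 0 ('b'): freq=3, skip
  Position 1 ('e'): freq=3, skip
  Position 2 ('a'): unique! => answer = 2

2


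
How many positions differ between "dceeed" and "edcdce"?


Comparing "dceeed" and "edcdce" position by position:
  Position 0: 'd' vs 'e' => DIFFER
  Position 1: 'c' vs 'd' => DIFFER
  Position 2: 'e' vs 'c' => DIFFER
  Position 3: 'e' vs 'd' => DIFFER
  Position 4: 'e' vs 'c' => DIFFER
  Position 5: 'd' vs 'e' => DIFFER
Positions that differ: 6

6


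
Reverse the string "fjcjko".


Input: fjcjko
Reading characters right to left:
  Position 5: 'o'
  Position 4: 'k'
  Position 3: 'j'
  Position 2: 'c'
  Position 1: 'j'
  Position 0: 'f'
Reversed: okjcjf

okjcjf


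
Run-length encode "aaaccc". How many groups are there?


Input: aaaccc
Scanning for consecutive runs:
  Group 1: 'a' x 3 (positions 0-2)
  Group 2: 'c' x 3 (positions 3-5)
Total groups: 2

2


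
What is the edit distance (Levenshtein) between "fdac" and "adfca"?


Computing edit distance: "fdac" -> "adfca"
DP table:
           a    d    f    c    a
      0    1    2    3    4    5
  f   1    1    2    2    3    4
  d   2    2    1    2    3    4
  a   3    2    2    2    3    3
  c   4    3    3    3    2    3
Edit distance = dp[4][5] = 3

3


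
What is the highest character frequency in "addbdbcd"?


Input: addbdbcd
Character counts:
  'a': 1
  'b': 2
  'c': 1
  'd': 4
Maximum frequency: 4

4


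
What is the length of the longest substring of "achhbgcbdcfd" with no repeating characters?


Input: "achhbgcbdcfd"
Sliding window (track last position of each char):
  Position 0 ('a'): window [0,0] length 1 -- new best
  Position 1 ('c'): window [0,1] length 2 -- new best
  Position 2 ('h'): window [0,2] length 3 -- new best
  Position 3 ('h'): repeat (last at 2), move window start to 3
  Position 3 ('h'): window [3,3] length 1
  Position 4 ('b'): window [3,4] length 2
  Position 5 ('g'): window [3,5] length 3
  Position 6 ('c'): window [3,6] length 4 -- new best
  Position 7 ('b'): repeat (last at 4), move window start to 5
  Position 7 ('b'): window [5,7] length 3
  Position 8 ('d'): window [5,8] length 4
  Position 9 ('c'): repeat (last at 6), move window start to 7
  Position 9 ('c'): window [7,9] length 3
  Position 10 ('f'): window [7,10] length 4
  Position 11 ('d'): repeat (last at 8), move window start to 9
  Position 11 ('d'): window [9,11] length 3
Longest substring with no repeats: "hbgc" with length 4

4


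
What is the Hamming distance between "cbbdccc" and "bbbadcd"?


Comparing "cbbdccc" and "bbbadcd" position by position:
  Position 0: 'c' vs 'b' => differ
  Position 1: 'b' vs 'b' => same
  Position 2: 'b' vs 'b' => same
  Position 3: 'd' vs 'a' => differ
  Position 4: 'c' vs 'd' => differ
  Position 5: 'c' vs 'c' => same
  Position 6: 'c' vs 'd' => differ
Total differences (Hamming distance): 4

4


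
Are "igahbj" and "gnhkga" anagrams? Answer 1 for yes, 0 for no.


Strings: "igahbj", "gnhkga"
Sorted first:  abghij
Sorted second: agghkn
Differ at position 1: 'b' vs 'g' => not anagrams

0


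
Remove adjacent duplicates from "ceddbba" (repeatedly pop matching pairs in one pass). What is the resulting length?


Input: ceddbba
Stack-based adjacent duplicate removal:
  Read 'c': push. Stack: c
  Read 'e': push. Stack: ce
  Read 'd': push. Stack: ced
  Read 'd': matches stack top 'd' => pop. Stack: ce
  Read 'b': push. Stack: ceb
  Read 'b': matches stack top 'b' => pop. Stack: ce
  Read 'a': push. Stack: cea
Final stack: "cea" (length 3)

3


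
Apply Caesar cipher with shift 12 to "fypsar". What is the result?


Caesar cipher: shift "fypsar" by 12
  'f' (pos 5) + 12 = pos 17 = 'r'
  'y' (pos 24) + 12 = pos 10 = 'k'
  'p' (pos 15) + 12 = pos 1 = 'b'
  's' (pos 18) + 12 = pos 4 = 'e'
  'a' (pos 0) + 12 = pos 12 = 'm'
  'r' (pos 17) + 12 = pos 3 = 'd'
Result: rkbemd

rkbemd


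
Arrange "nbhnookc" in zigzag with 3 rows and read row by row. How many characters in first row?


Zigzag "nbhnookc" into 3 rows:
Placing characters:
  'n' => row 0
  'b' => row 1
  'h' => row 2
  'n' => row 1
  'o' => row 0
  'o' => row 1
  'k' => row 2
  'c' => row 1
Rows:
  Row 0: "no"
  Row 1: "bnoc"
  Row 2: "hk"
First row length: 2

2


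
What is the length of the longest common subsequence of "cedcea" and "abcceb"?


LCS of "cedcea" and "abcceb"
DP table:
           a    b    c    c    e    b
      0    0    0    0    0    0    0
  c   0    0    0    1    1    1    1
  e   0    0    0    1    1    2    2
  d   0    0    0    1    1    2    2
  c   0    0    0    1    2    2    2
  e   0    0    0    1    2    3    3
  a   0    1    1    1    2    3    3
LCS length = dp[6][6] = 3

3


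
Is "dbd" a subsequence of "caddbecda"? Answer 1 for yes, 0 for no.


Check if "dbd" is a subsequence of "caddbecda"
Greedy scan:
  Position 0 ('c'): no match needed
  Position 1 ('a'): no match needed
  Position 2 ('d'): matches sub[0] = 'd'
  Position 3 ('d'): no match needed
  Position 4 ('b'): matches sub[1] = 'b'
  Position 5 ('e'): no match needed
  Position 6 ('c'): no match needed
  Position 7 ('d'): matches sub[2] = 'd'
  Position 8 ('a'): no match needed
All 3 characters matched => is a subsequence

1


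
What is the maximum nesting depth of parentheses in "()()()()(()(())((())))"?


Input: "()()()()(()(())((())))"
Tracking depth:
  Position 0 '(': depth becomes 1
  Position 1 ')': depth becomes 0
  Position 2 '(': depth becomes 1
  Position 3 ')': depth becomes 0
  Position 4 '(': depth becomes 1
  Position 5 ')': depth becomes 0
  Position 6 '(': depth becomes 1
  Position 7 ')': depth becomes 0
  Position 8 '(': depth becomes 1
  Position 9 '(': depth becomes 2
  Position 10 ')': depth becomes 1
  Position 11 '(': depth becomes 2
  Position 12 '(': depth becomes 3
  Position 13 ')': depth becomes 2
  Position 14 ')': depth becomes 1
  Position 15 '(': depth becomes 2
  Position 16 '(': depth becomes 3
  Position 17 '(': depth becomes 4
  Position 18 ')': depth becomes 3
  Position 19 ')': depth becomes 2
  Position 20 ')': depth becomes 1
  Position 21 ')': depth becomes 0
Maximum depth reached: 4

4


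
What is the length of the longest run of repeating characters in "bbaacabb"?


Input: "bbaacabb"
Scanning for longest run:
  Position 1 ('b'): continues run of 'b', length=2
  Position 2 ('a'): new char, reset run to 1
  Position 3 ('a'): continues run of 'a', length=2
  Position 4 ('c'): new char, reset run to 1
  Position 5 ('a'): new char, reset run to 1
  Position 6 ('b'): new char, reset run to 1
  Position 7 ('b'): continues run of 'b', length=2
Longest run: 'b' with length 2

2


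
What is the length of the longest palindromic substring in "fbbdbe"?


Input: "fbbdbe"
Checking substrings for palindromes:
  [2:5] "bdb" (len 3) => palindrome
  [1:3] "bb" (len 2) => palindrome
Longest palindromic substring: "bdb" with length 3

3


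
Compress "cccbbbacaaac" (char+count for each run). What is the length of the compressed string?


Input: cccbbbacaaac
Runs:
  'c' x 3 => "c3"
  'b' x 3 => "b3"
  'a' x 1 => "a1"
  'c' x 1 => "c1"
  'a' x 3 => "a3"
  'c' x 1 => "c1"
Compressed: "c3b3a1c1a3c1"
Compressed length: 12

12


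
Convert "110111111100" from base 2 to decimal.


Input: "110111111100" in base 2
Positional expansion:
  Digit '1' (value 1) x 2^11 = 2048
  Digit '1' (value 1) x 2^10 = 1024
  Digit '0' (value 0) x 2^9 = 0
  Digit '1' (value 1) x 2^8 = 256
  Digit '1' (value 1) x 2^7 = 128
  Digit '1' (value 1) x 2^6 = 64
  Digit '1' (value 1) x 2^5 = 32
  Digit '1' (value 1) x 2^4 = 16
  Digit '1' (value 1) x 2^3 = 8
  Digit '1' (value 1) x 2^2 = 4
  Digit '0' (value 0) x 2^1 = 0
  Digit '0' (value 0) x 2^0 = 0
Sum = 3580

3580


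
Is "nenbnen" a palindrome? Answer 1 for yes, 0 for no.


Input: nenbnen
Reversed: nenbnen
  Compare pos 0 ('n') with pos 6 ('n'): match
  Compare pos 1 ('e') with pos 5 ('e'): match
  Compare pos 2 ('n') with pos 4 ('n'): match
Result: palindrome

1


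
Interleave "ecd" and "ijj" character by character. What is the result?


Interleaving "ecd" and "ijj":
  Position 0: 'e' from first, 'i' from second => "ei"
  Position 1: 'c' from first, 'j' from second => "cj"
  Position 2: 'd' from first, 'j' from second => "dj"
Result: eicjdj

eicjdj


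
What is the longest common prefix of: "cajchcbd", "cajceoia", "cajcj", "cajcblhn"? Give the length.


Words: cajchcbd, cajceoia, cajcj, cajcblhn
  Position 0: all 'c' => match
  Position 1: all 'a' => match
  Position 2: all 'j' => match
  Position 3: all 'c' => match
  Position 4: ('h', 'e', 'j', 'b') => mismatch, stop
LCP = "cajc" (length 4)

4


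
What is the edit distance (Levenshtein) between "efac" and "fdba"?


Computing edit distance: "efac" -> "fdba"
DP table:
           f    d    b    a
      0    1    2    3    4
  e   1    1    2    3    4
  f   2    1    2    3    4
  a   3    2    2    3    3
  c   4    3    3    3    4
Edit distance = dp[4][4] = 4

4


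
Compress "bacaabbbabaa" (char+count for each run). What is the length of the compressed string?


Input: bacaabbbabaa
Runs:
  'b' x 1 => "b1"
  'a' x 1 => "a1"
  'c' x 1 => "c1"
  'a' x 2 => "a2"
  'b' x 3 => "b3"
  'a' x 1 => "a1"
  'b' x 1 => "b1"
  'a' x 2 => "a2"
Compressed: "b1a1c1a2b3a1b1a2"
Compressed length: 16

16


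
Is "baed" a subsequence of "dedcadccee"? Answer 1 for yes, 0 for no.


Check if "baed" is a subsequence of "dedcadccee"
Greedy scan:
  Position 0 ('d'): no match needed
  Position 1 ('e'): no match needed
  Position 2 ('d'): no match needed
  Position 3 ('c'): no match needed
  Position 4 ('a'): no match needed
  Position 5 ('d'): no match needed
  Position 6 ('c'): no match needed
  Position 7 ('c'): no match needed
  Position 8 ('e'): no match needed
  Position 9 ('e'): no match needed
Only matched 0/4 characters => not a subsequence

0


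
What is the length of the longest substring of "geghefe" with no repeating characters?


Input: "geghefe"
Sliding window (track last position of each char):
  Position 0 ('g'): window [0,0] length 1 -- new best
  Position 1 ('e'): window [0,1] length 2 -- new best
  Position 2 ('g'): repeat (last at 0), move window start to 1
  Position 2 ('g'): window [1,2] length 2
  Position 3 ('h'): window [1,3] length 3 -- new best
  Position 4 ('e'): repeat (last at 1), move window start to 2
  Position 4 ('e'): window [2,4] length 3
  Position 5 ('f'): window [2,5] length 4 -- new best
  Position 6 ('e'): repeat (last at 4), move window start to 5
  Position 6 ('e'): window [5,6] length 2
Longest substring with no repeats: "ghef" with length 4

4


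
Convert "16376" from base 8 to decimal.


Input: "16376" in base 8
Positional expansion:
  Digit '1' (value 1) x 8^4 = 4096
  Digit '6' (value 6) x 8^3 = 3072
  Digit '3' (value 3) x 8^2 = 192
  Digit '7' (value 7) x 8^1 = 56
  Digit '6' (value 6) x 8^0 = 6
Sum = 7422

7422


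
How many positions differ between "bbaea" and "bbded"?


Comparing "bbaea" and "bbded" position by position:
  Position 0: 'b' vs 'b' => same
  Position 1: 'b' vs 'b' => same
  Position 2: 'a' vs 'd' => DIFFER
  Position 3: 'e' vs 'e' => same
  Position 4: 'a' vs 'd' => DIFFER
Positions that differ: 2

2


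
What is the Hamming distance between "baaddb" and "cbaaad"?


Comparing "baaddb" and "cbaaad" position by position:
  Position 0: 'b' vs 'c' => differ
  Position 1: 'a' vs 'b' => differ
  Position 2: 'a' vs 'a' => same
  Position 3: 'd' vs 'a' => differ
  Position 4: 'd' vs 'a' => differ
  Position 5: 'b' vs 'd' => differ
Total differences (Hamming distance): 5

5


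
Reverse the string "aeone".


Input: aeone
Reading characters right to left:
  Position 4: 'e'
  Position 3: 'n'
  Position 2: 'o'
  Position 1: 'e'
  Position 0: 'a'
Reversed: enoea

enoea


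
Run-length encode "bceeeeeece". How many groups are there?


Input: bceeeeeece
Scanning for consecutive runs:
  Group 1: 'b' x 1 (positions 0-0)
  Group 2: 'c' x 1 (positions 1-1)
  Group 3: 'e' x 6 (positions 2-7)
  Group 4: 'c' x 1 (positions 8-8)
  Group 5: 'e' x 1 (positions 9-9)
Total groups: 5

5


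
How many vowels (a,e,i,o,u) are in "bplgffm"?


Input: bplgffm
Checking each character:
  'b' at position 0: consonant
  'p' at position 1: consonant
  'l' at position 2: consonant
  'g' at position 3: consonant
  'f' at position 4: consonant
  'f' at position 5: consonant
  'm' at position 6: consonant
Total vowels: 0

0


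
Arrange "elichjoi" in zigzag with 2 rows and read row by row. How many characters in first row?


Zigzag "elichjoi" into 2 rows:
Placing characters:
  'e' => row 0
  'l' => row 1
  'i' => row 0
  'c' => row 1
  'h' => row 0
  'j' => row 1
  'o' => row 0
  'i' => row 1
Rows:
  Row 0: "eiho"
  Row 1: "lcji"
First row length: 4

4


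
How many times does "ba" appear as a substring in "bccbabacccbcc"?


Searching for "ba" in "bccbabacccbcc"
Scanning each position:
  Position 0: "bc" => no
  Position 1: "cc" => no
  Position 2: "cb" => no
  Position 3: "ba" => MATCH
  Position 4: "ab" => no
  Position 5: "ba" => MATCH
  Position 6: "ac" => no
  Position 7: "cc" => no
  Position 8: "cc" => no
  Position 9: "cb" => no
  Position 10: "bc" => no
  Position 11: "cc" => no
Total occurrences: 2

2


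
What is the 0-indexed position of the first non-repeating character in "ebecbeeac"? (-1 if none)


Input: ebecbeeac
Character frequencies:
  'a': 1
  'b': 2
  'c': 2
  'e': 4
Scanning left to right for freq == 1:
  Position 0 ('e'): freq=4, skip
  Position 1 ('b'): freq=2, skip
  Position 2 ('e'): freq=4, skip
  Position 3 ('c'): freq=2, skip
  Position 4 ('b'): freq=2, skip
  Position 5 ('e'): freq=4, skip
  Position 6 ('e'): freq=4, skip
  Position 7 ('a'): unique! => answer = 7

7


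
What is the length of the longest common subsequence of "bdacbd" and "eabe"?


LCS of "bdacbd" and "eabe"
DP table:
           e    a    b    e
      0    0    0    0    0
  b   0    0    0    1    1
  d   0    0    0    1    1
  a   0    0    1    1    1
  c   0    0    1    1    1
  b   0    0    1    2    2
  d   0    0    1    2    2
LCS length = dp[6][4] = 2

2


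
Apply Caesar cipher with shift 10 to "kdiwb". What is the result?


Caesar cipher: shift "kdiwb" by 10
  'k' (pos 10) + 10 = pos 20 = 'u'
  'd' (pos 3) + 10 = pos 13 = 'n'
  'i' (pos 8) + 10 = pos 18 = 's'
  'w' (pos 22) + 10 = pos 6 = 'g'
  'b' (pos 1) + 10 = pos 11 = 'l'
Result: unsgl

unsgl


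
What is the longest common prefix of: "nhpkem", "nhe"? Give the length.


Words: nhpkem, nhe
  Position 0: all 'n' => match
  Position 1: all 'h' => match
  Position 2: ('p', 'e') => mismatch, stop
LCP = "nh" (length 2)

2


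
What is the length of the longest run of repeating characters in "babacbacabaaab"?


Input: "babacbacabaaab"
Scanning for longest run:
  Position 1 ('a'): new char, reset run to 1
  Position 2 ('b'): new char, reset run to 1
  Position 3 ('a'): new char, reset run to 1
  Position 4 ('c'): new char, reset run to 1
  Position 5 ('b'): new char, reset run to 1
  Position 6 ('a'): new char, reset run to 1
  Position 7 ('c'): new char, reset run to 1
  Position 8 ('a'): new char, reset run to 1
  Position 9 ('b'): new char, reset run to 1
  Position 10 ('a'): new char, reset run to 1
  Position 11 ('a'): continues run of 'a', length=2
  Position 12 ('a'): continues run of 'a', length=3
  Position 13 ('b'): new char, reset run to 1
Longest run: 'a' with length 3

3


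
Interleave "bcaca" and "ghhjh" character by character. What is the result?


Interleaving "bcaca" and "ghhjh":
  Position 0: 'b' from first, 'g' from second => "bg"
  Position 1: 'c' from first, 'h' from second => "ch"
  Position 2: 'a' from first, 'h' from second => "ah"
  Position 3: 'c' from first, 'j' from second => "cj"
  Position 4: 'a' from first, 'h' from second => "ah"
Result: bgchahcjah

bgchahcjah


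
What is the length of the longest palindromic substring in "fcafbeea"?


Input: "fcafbeea"
Checking substrings for palindromes:
  [5:7] "ee" (len 2) => palindrome
Longest palindromic substring: "ee" with length 2

2


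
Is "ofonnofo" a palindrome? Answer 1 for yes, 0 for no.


Input: ofonnofo
Reversed: ofonnofo
  Compare pos 0 ('o') with pos 7 ('o'): match
  Compare pos 1 ('f') with pos 6 ('f'): match
  Compare pos 2 ('o') with pos 5 ('o'): match
  Compare pos 3 ('n') with pos 4 ('n'): match
Result: palindrome

1


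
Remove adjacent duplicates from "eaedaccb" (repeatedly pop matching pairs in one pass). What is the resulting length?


Input: eaedaccb
Stack-based adjacent duplicate removal:
  Read 'e': push. Stack: e
  Read 'a': push. Stack: ea
  Read 'e': push. Stack: eae
  Read 'd': push. Stack: eaed
  Read 'a': push. Stack: eaeda
  Read 'c': push. Stack: eaedac
  Read 'c': matches stack top 'c' => pop. Stack: eaeda
  Read 'b': push. Stack: eaedab
Final stack: "eaedab" (length 6)

6


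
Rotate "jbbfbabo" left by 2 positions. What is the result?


Input: "jbbfbabo", rotate left by 2
First 2 characters: "jb"
Remaining characters: "bfbabo"
Concatenate remaining + first: "bfbabo" + "jb" = "bfbabojb"

bfbabojb


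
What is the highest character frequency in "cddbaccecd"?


Input: cddbaccecd
Character counts:
  'a': 1
  'b': 1
  'c': 4
  'd': 3
  'e': 1
Maximum frequency: 4

4


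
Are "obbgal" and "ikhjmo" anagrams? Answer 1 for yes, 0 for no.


Strings: "obbgal", "ikhjmo"
Sorted first:  abbglo
Sorted second: hijkmo
Differ at position 0: 'a' vs 'h' => not anagrams

0


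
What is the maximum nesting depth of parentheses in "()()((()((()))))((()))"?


Input: "()()((()((()))))((()))"
Tracking depth:
  Position 0 '(': depth becomes 1
  Position 1 ')': depth becomes 0
  Position 2 '(': depth becomes 1
  Position 3 ')': depth becomes 0
  Position 4 '(': depth becomes 1
  Position 5 '(': depth becomes 2
  Position 6 '(': depth becomes 3
  Position 7 ')': depth becomes 2
  Position 8 '(': depth becomes 3
  Position 9 '(': depth becomes 4
  Position 10 '(': depth becomes 5
  Position 11 ')': depth becomes 4
  Position 12 ')': depth becomes 3
  Position 13 ')': depth becomes 2
  Position 14 ')': depth becomes 1
  Position 15 ')': depth becomes 0
  Position 16 '(': depth becomes 1
  Position 17 '(': depth becomes 2
  Position 18 '(': depth becomes 3
  Position 19 ')': depth becomes 2
  Position 20 ')': depth becomes 1
  Position 21 ')': depth becomes 0
Maximum depth reached: 5

5


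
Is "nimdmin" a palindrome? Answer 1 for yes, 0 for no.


Input: nimdmin
Reversed: nimdmin
  Compare pos 0 ('n') with pos 6 ('n'): match
  Compare pos 1 ('i') with pos 5 ('i'): match
  Compare pos 2 ('m') with pos 4 ('m'): match
Result: palindrome

1


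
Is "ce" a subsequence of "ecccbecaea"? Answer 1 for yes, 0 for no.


Check if "ce" is a subsequence of "ecccbecaea"
Greedy scan:
  Position 0 ('e'): no match needed
  Position 1 ('c'): matches sub[0] = 'c'
  Position 2 ('c'): no match needed
  Position 3 ('c'): no match needed
  Position 4 ('b'): no match needed
  Position 5 ('e'): matches sub[1] = 'e'
  Position 6 ('c'): no match needed
  Position 7 ('a'): no match needed
  Position 8 ('e'): no match needed
  Position 9 ('a'): no match needed
All 2 characters matched => is a subsequence

1


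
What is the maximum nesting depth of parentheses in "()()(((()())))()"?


Input: "()()(((()())))()"
Tracking depth:
  Position 0 '(': depth becomes 1
  Position 1 ')': depth becomes 0
  Position 2 '(': depth becomes 1
  Position 3 ')': depth becomes 0
  Position 4 '(': depth becomes 1
  Position 5 '(': depth becomes 2
  Position 6 '(': depth becomes 3
  Position 7 '(': depth becomes 4
  Position 8 ')': depth becomes 3
  Position 9 '(': depth becomes 4
  Position 10 ')': depth becomes 3
  Position 11 ')': depth becomes 2
  Position 12 ')': depth becomes 1
  Position 13 ')': depth becomes 0
  Position 14 '(': depth becomes 1
  Position 15 ')': depth becomes 0
Maximum depth reached: 4

4


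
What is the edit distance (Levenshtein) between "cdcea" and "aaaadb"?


Computing edit distance: "cdcea" -> "aaaadb"
DP table:
           a    a    a    a    d    b
      0    1    2    3    4    5    6
  c   1    1    2    3    4    5    6
  d   2    2    2    3    4    4    5
  c   3    3    3    3    4    5    5
  e   4    4    4    4    4    5    6
  a   5    4    4    4    4    5    6
Edit distance = dp[5][6] = 6

6


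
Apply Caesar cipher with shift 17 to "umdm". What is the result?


Caesar cipher: shift "umdm" by 17
  'u' (pos 20) + 17 = pos 11 = 'l'
  'm' (pos 12) + 17 = pos 3 = 'd'
  'd' (pos 3) + 17 = pos 20 = 'u'
  'm' (pos 12) + 17 = pos 3 = 'd'
Result: ldud

ldud


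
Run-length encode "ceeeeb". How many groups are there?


Input: ceeeeb
Scanning for consecutive runs:
  Group 1: 'c' x 1 (positions 0-0)
  Group 2: 'e' x 4 (positions 1-4)
  Group 3: 'b' x 1 (positions 5-5)
Total groups: 3

3


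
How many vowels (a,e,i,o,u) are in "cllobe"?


Input: cllobe
Checking each character:
  'c' at position 0: consonant
  'l' at position 1: consonant
  'l' at position 2: consonant
  'o' at position 3: vowel (running total: 1)
  'b' at position 4: consonant
  'e' at position 5: vowel (running total: 2)
Total vowels: 2

2


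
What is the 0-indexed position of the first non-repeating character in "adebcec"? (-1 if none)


Input: adebcec
Character frequencies:
  'a': 1
  'b': 1
  'c': 2
  'd': 1
  'e': 2
Scanning left to right for freq == 1:
  Position 0 ('a'): unique! => answer = 0

0


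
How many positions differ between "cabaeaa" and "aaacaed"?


Comparing "cabaeaa" and "aaacaed" position by position:
  Position 0: 'c' vs 'a' => DIFFER
  Position 1: 'a' vs 'a' => same
  Position 2: 'b' vs 'a' => DIFFER
  Position 3: 'a' vs 'c' => DIFFER
  Position 4: 'e' vs 'a' => DIFFER
  Position 5: 'a' vs 'e' => DIFFER
  Position 6: 'a' vs 'd' => DIFFER
Positions that differ: 6

6


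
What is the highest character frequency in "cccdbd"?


Input: cccdbd
Character counts:
  'b': 1
  'c': 3
  'd': 2
Maximum frequency: 3

3


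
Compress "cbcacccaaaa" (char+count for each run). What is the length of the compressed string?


Input: cbcacccaaaa
Runs:
  'c' x 1 => "c1"
  'b' x 1 => "b1"
  'c' x 1 => "c1"
  'a' x 1 => "a1"
  'c' x 3 => "c3"
  'a' x 4 => "a4"
Compressed: "c1b1c1a1c3a4"
Compressed length: 12

12


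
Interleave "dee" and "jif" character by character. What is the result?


Interleaving "dee" and "jif":
  Position 0: 'd' from first, 'j' from second => "dj"
  Position 1: 'e' from first, 'i' from second => "ei"
  Position 2: 'e' from first, 'f' from second => "ef"
Result: djeief

djeief


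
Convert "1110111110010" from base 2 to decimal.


Input: "1110111110010" in base 2
Positional expansion:
  Digit '1' (value 1) x 2^12 = 4096
  Digit '1' (value 1) x 2^11 = 2048
  Digit '1' (value 1) x 2^10 = 1024
  Digit '0' (value 0) x 2^9 = 0
  Digit '1' (value 1) x 2^8 = 256
  Digit '1' (value 1) x 2^7 = 128
  Digit '1' (value 1) x 2^6 = 64
  Digit '1' (value 1) x 2^5 = 32
  Digit '1' (value 1) x 2^4 = 16
  Digit '0' (value 0) x 2^3 = 0
  Digit '0' (value 0) x 2^2 = 0
  Digit '1' (value 1) x 2^1 = 2
  Digit '0' (value 0) x 2^0 = 0
Sum = 7666

7666


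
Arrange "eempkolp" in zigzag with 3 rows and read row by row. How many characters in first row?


Zigzag "eempkolp" into 3 rows:
Placing characters:
  'e' => row 0
  'e' => row 1
  'm' => row 2
  'p' => row 1
  'k' => row 0
  'o' => row 1
  'l' => row 2
  'p' => row 1
Rows:
  Row 0: "ek"
  Row 1: "epop"
  Row 2: "ml"
First row length: 2

2


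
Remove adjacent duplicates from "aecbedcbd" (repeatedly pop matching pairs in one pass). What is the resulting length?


Input: aecbedcbd
Stack-based adjacent duplicate removal:
  Read 'a': push. Stack: a
  Read 'e': push. Stack: ae
  Read 'c': push. Stack: aec
  Read 'b': push. Stack: aecb
  Read 'e': push. Stack: aecbe
  Read 'd': push. Stack: aecbed
  Read 'c': push. Stack: aecbedc
  Read 'b': push. Stack: aecbedcb
  Read 'd': push. Stack: aecbedcbd
Final stack: "aecbedcbd" (length 9)

9
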